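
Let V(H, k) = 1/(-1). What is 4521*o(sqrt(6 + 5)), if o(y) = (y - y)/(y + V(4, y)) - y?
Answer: -4521*sqrt(11) ≈ -14994.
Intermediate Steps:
V(H, k) = -1
o(y) = -y (o(y) = (y - y)/(y - 1) - y = 0/(-1 + y) - y = 0 - y = -y)
4521*o(sqrt(6 + 5)) = 4521*(-sqrt(6 + 5)) = 4521*(-sqrt(11)) = -4521*sqrt(11)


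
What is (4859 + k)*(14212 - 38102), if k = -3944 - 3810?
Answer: 69161550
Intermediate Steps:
k = -7754
(4859 + k)*(14212 - 38102) = (4859 - 7754)*(14212 - 38102) = -2895*(-23890) = 69161550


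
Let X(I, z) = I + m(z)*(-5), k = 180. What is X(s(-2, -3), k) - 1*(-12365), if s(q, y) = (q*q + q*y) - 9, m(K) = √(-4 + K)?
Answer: 12366 - 20*√11 ≈ 12300.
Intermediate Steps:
s(q, y) = -9 + q² + q*y (s(q, y) = (q² + q*y) - 9 = -9 + q² + q*y)
X(I, z) = I - 5*√(-4 + z) (X(I, z) = I + √(-4 + z)*(-5) = I - 5*√(-4 + z))
X(s(-2, -3), k) - 1*(-12365) = ((-9 + (-2)² - 2*(-3)) - 5*√(-4 + 180)) - 1*(-12365) = ((-9 + 4 + 6) - 20*√11) + 12365 = (1 - 20*√11) + 12365 = 12366 - 20*√11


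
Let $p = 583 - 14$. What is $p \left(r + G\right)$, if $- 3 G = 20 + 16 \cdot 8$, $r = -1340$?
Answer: $- \frac{2371592}{3} \approx -7.9053 \cdot 10^{5}$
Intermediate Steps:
$p = 569$ ($p = 583 - 14 = 569$)
$G = - \frac{148}{3}$ ($G = - \frac{20 + 16 \cdot 8}{3} = - \frac{20 + 128}{3} = \left(- \frac{1}{3}\right) 148 = - \frac{148}{3} \approx -49.333$)
$p \left(r + G\right) = 569 \left(-1340 - \frac{148}{3}\right) = 569 \left(- \frac{4168}{3}\right) = - \frac{2371592}{3}$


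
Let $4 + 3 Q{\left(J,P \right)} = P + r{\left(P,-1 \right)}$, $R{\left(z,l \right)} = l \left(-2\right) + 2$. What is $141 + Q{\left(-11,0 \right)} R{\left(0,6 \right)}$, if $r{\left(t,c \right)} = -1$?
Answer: $\frac{473}{3} \approx 157.67$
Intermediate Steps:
$R{\left(z,l \right)} = 2 - 2 l$ ($R{\left(z,l \right)} = - 2 l + 2 = 2 - 2 l$)
$Q{\left(J,P \right)} = - \frac{5}{3} + \frac{P}{3}$ ($Q{\left(J,P \right)} = - \frac{4}{3} + \frac{P - 1}{3} = - \frac{4}{3} + \frac{-1 + P}{3} = - \frac{4}{3} + \left(- \frac{1}{3} + \frac{P}{3}\right) = - \frac{5}{3} + \frac{P}{3}$)
$141 + Q{\left(-11,0 \right)} R{\left(0,6 \right)} = 141 + \left(- \frac{5}{3} + \frac{1}{3} \cdot 0\right) \left(2 - 12\right) = 141 + \left(- \frac{5}{3} + 0\right) \left(2 - 12\right) = 141 - - \frac{50}{3} = 141 + \frac{50}{3} = \frac{473}{3}$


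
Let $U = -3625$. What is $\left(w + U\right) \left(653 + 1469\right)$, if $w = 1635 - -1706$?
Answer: $-602648$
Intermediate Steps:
$w = 3341$ ($w = 1635 + 1706 = 3341$)
$\left(w + U\right) \left(653 + 1469\right) = \left(3341 - 3625\right) \left(653 + 1469\right) = \left(-284\right) 2122 = -602648$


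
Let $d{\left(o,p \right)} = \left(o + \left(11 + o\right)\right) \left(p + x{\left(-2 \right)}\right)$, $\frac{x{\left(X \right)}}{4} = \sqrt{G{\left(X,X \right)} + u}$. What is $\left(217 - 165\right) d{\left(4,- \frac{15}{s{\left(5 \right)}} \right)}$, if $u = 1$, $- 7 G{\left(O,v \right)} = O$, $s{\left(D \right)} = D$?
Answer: $-2964 + \frac{11856 \sqrt{7}}{7} \approx 1517.1$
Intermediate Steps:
$G{\left(O,v \right)} = - \frac{O}{7}$
$x{\left(X \right)} = 4 \sqrt{1 - \frac{X}{7}}$ ($x{\left(X \right)} = 4 \sqrt{- \frac{X}{7} + 1} = 4 \sqrt{1 - \frac{X}{7}}$)
$d{\left(o,p \right)} = \left(11 + 2 o\right) \left(p + \frac{12 \sqrt{7}}{7}\right)$ ($d{\left(o,p \right)} = \left(o + \left(11 + o\right)\right) \left(p + \frac{4 \sqrt{49 - -14}}{7}\right) = \left(11 + 2 o\right) \left(p + \frac{4 \sqrt{49 + 14}}{7}\right) = \left(11 + 2 o\right) \left(p + \frac{4 \sqrt{63}}{7}\right) = \left(11 + 2 o\right) \left(p + \frac{4 \cdot 3 \sqrt{7}}{7}\right) = \left(11 + 2 o\right) \left(p + \frac{12 \sqrt{7}}{7}\right)$)
$\left(217 - 165\right) d{\left(4,- \frac{15}{s{\left(5 \right)}} \right)} = \left(217 - 165\right) \left(11 \left(- \frac{15}{5}\right) + \frac{132 \sqrt{7}}{7} + 2 \cdot 4 \left(- \frac{15}{5}\right) + \frac{24}{7} \cdot 4 \sqrt{7}\right) = 52 \left(11 \left(\left(-15\right) \frac{1}{5}\right) + \frac{132 \sqrt{7}}{7} + 2 \cdot 4 \left(\left(-15\right) \frac{1}{5}\right) + \frac{96 \sqrt{7}}{7}\right) = 52 \left(11 \left(-3\right) + \frac{132 \sqrt{7}}{7} + 2 \cdot 4 \left(-3\right) + \frac{96 \sqrt{7}}{7}\right) = 52 \left(-33 + \frac{132 \sqrt{7}}{7} - 24 + \frac{96 \sqrt{7}}{7}\right) = 52 \left(-57 + \frac{228 \sqrt{7}}{7}\right) = -2964 + \frac{11856 \sqrt{7}}{7}$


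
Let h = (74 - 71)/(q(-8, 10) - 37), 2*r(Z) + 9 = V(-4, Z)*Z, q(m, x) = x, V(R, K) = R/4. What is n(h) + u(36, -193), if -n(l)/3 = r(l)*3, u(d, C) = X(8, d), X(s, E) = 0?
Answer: 40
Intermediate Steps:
V(R, K) = R/4 (V(R, K) = R*(¼) = R/4)
u(d, C) = 0
r(Z) = -9/2 - Z/2 (r(Z) = -9/2 + (((¼)*(-4))*Z)/2 = -9/2 + (-Z)/2 = -9/2 - Z/2)
h = -⅑ (h = (74 - 71)/(10 - 37) = 3/(-27) = 3*(-1/27) = -⅑ ≈ -0.11111)
n(l) = 81/2 + 9*l/2 (n(l) = -3*(-9/2 - l/2)*3 = -3*(-27/2 - 3*l/2) = 81/2 + 9*l/2)
n(h) + u(36, -193) = (81/2 + (9/2)*(-⅑)) + 0 = (81/2 - ½) + 0 = 40 + 0 = 40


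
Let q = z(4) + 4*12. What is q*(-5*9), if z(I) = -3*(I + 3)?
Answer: -1215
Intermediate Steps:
z(I) = -9 - 3*I (z(I) = -3*(3 + I) = -9 - 3*I)
q = 27 (q = (-9 - 3*4) + 4*12 = (-9 - 12) + 48 = -21 + 48 = 27)
q*(-5*9) = 27*(-5*9) = 27*(-45) = -1215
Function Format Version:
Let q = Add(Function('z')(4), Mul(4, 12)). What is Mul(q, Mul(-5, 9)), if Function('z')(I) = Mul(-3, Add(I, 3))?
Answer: -1215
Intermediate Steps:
Function('z')(I) = Add(-9, Mul(-3, I)) (Function('z')(I) = Mul(-3, Add(3, I)) = Add(-9, Mul(-3, I)))
q = 27 (q = Add(Add(-9, Mul(-3, 4)), Mul(4, 12)) = Add(Add(-9, -12), 48) = Add(-21, 48) = 27)
Mul(q, Mul(-5, 9)) = Mul(27, Mul(-5, 9)) = Mul(27, -45) = -1215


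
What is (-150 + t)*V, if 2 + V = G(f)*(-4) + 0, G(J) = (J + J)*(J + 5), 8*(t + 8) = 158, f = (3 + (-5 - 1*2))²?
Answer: 743785/2 ≈ 3.7189e+5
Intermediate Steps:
f = 16 (f = (3 + (-5 - 2))² = (3 - 7)² = (-4)² = 16)
t = 47/4 (t = -8 + (⅛)*158 = -8 + 79/4 = 47/4 ≈ 11.750)
G(J) = 2*J*(5 + J) (G(J) = (2*J)*(5 + J) = 2*J*(5 + J))
V = -2690 (V = -2 + ((2*16*(5 + 16))*(-4) + 0) = -2 + ((2*16*21)*(-4) + 0) = -2 + (672*(-4) + 0) = -2 + (-2688 + 0) = -2 - 2688 = -2690)
(-150 + t)*V = (-150 + 47/4)*(-2690) = -553/4*(-2690) = 743785/2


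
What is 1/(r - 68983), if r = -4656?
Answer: -1/73639 ≈ -1.3580e-5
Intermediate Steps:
1/(r - 68983) = 1/(-4656 - 68983) = 1/(-73639) = -1/73639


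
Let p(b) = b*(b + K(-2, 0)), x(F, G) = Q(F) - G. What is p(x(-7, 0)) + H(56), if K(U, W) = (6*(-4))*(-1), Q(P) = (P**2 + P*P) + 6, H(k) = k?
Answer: 13368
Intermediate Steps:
Q(P) = 6 + 2*P**2 (Q(P) = (P**2 + P**2) + 6 = 2*P**2 + 6 = 6 + 2*P**2)
x(F, G) = 6 - G + 2*F**2 (x(F, G) = (6 + 2*F**2) - G = 6 - G + 2*F**2)
K(U, W) = 24 (K(U, W) = -24*(-1) = 24)
p(b) = b*(24 + b) (p(b) = b*(b + 24) = b*(24 + b))
p(x(-7, 0)) + H(56) = (6 - 1*0 + 2*(-7)**2)*(24 + (6 - 1*0 + 2*(-7)**2)) + 56 = (6 + 0 + 2*49)*(24 + (6 + 0 + 2*49)) + 56 = (6 + 0 + 98)*(24 + (6 + 0 + 98)) + 56 = 104*(24 + 104) + 56 = 104*128 + 56 = 13312 + 56 = 13368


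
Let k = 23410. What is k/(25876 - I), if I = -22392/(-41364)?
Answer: 13449045/14865451 ≈ 0.90472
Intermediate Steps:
I = 622/1149 (I = -22392*(-1/41364) = 622/1149 ≈ 0.54134)
k/(25876 - I) = 23410/(25876 - 1*622/1149) = 23410/(25876 - 622/1149) = 23410/(29730902/1149) = 23410*(1149/29730902) = 13449045/14865451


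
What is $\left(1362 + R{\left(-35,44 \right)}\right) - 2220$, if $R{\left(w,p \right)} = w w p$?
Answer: $53042$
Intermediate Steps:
$R{\left(w,p \right)} = p w^{2}$ ($R{\left(w,p \right)} = w^{2} p = p w^{2}$)
$\left(1362 + R{\left(-35,44 \right)}\right) - 2220 = \left(1362 + 44 \left(-35\right)^{2}\right) - 2220 = \left(1362 + 44 \cdot 1225\right) - 2220 = \left(1362 + 53900\right) - 2220 = 55262 - 2220 = 53042$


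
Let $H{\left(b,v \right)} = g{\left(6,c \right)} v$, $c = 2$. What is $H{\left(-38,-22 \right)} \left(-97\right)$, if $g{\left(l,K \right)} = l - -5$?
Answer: $23474$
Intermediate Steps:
$g{\left(l,K \right)} = 5 + l$ ($g{\left(l,K \right)} = l + 5 = 5 + l$)
$H{\left(b,v \right)} = 11 v$ ($H{\left(b,v \right)} = \left(5 + 6\right) v = 11 v$)
$H{\left(-38,-22 \right)} \left(-97\right) = 11 \left(-22\right) \left(-97\right) = \left(-242\right) \left(-97\right) = 23474$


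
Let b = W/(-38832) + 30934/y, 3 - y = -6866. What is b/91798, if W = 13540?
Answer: 277055707/6121480965096 ≈ 4.5260e-5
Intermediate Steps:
y = 6869 (y = 3 - 1*(-6866) = 3 + 6866 = 6869)
b = 277055707/66684252 (b = 13540/(-38832) + 30934/6869 = 13540*(-1/38832) + 30934*(1/6869) = -3385/9708 + 30934/6869 = 277055707/66684252 ≈ 4.1547)
b/91798 = (277055707/66684252)/91798 = (277055707/66684252)*(1/91798) = 277055707/6121480965096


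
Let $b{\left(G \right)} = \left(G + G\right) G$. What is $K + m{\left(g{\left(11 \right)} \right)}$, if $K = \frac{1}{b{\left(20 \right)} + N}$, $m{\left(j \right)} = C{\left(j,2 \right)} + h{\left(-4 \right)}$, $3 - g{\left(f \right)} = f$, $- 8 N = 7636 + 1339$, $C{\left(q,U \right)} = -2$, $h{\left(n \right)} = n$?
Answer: $- \frac{15458}{2575} \approx -6.0031$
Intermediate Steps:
$b{\left(G \right)} = 2 G^{2}$ ($b{\left(G \right)} = 2 G G = 2 G^{2}$)
$N = - \frac{8975}{8}$ ($N = - \frac{7636 + 1339}{8} = \left(- \frac{1}{8}\right) 8975 = - \frac{8975}{8} \approx -1121.9$)
$g{\left(f \right)} = 3 - f$
$m{\left(j \right)} = -6$ ($m{\left(j \right)} = -2 - 4 = -6$)
$K = - \frac{8}{2575}$ ($K = \frac{1}{2 \cdot 20^{2} - \frac{8975}{8}} = \frac{1}{2 \cdot 400 - \frac{8975}{8}} = \frac{1}{800 - \frac{8975}{8}} = \frac{1}{- \frac{2575}{8}} = - \frac{8}{2575} \approx -0.0031068$)
$K + m{\left(g{\left(11 \right)} \right)} = - \frac{8}{2575} - 6 = - \frac{15458}{2575}$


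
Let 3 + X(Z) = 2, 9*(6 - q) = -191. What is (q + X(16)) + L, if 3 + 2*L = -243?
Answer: -871/9 ≈ -96.778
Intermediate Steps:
L = -123 (L = -3/2 + (1/2)*(-243) = -3/2 - 243/2 = -123)
q = 245/9 (q = 6 - 1/9*(-191) = 6 + 191/9 = 245/9 ≈ 27.222)
X(Z) = -1 (X(Z) = -3 + 2 = -1)
(q + X(16)) + L = (245/9 - 1) - 123 = 236/9 - 123 = -871/9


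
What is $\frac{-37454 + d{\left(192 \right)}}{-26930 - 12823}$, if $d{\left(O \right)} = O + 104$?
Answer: $\frac{12386}{13251} \approx 0.93472$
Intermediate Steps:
$d{\left(O \right)} = 104 + O$
$\frac{-37454 + d{\left(192 \right)}}{-26930 - 12823} = \frac{-37454 + \left(104 + 192\right)}{-26930 - 12823} = \frac{-37454 + 296}{-39753} = \left(-37158\right) \left(- \frac{1}{39753}\right) = \frac{12386}{13251}$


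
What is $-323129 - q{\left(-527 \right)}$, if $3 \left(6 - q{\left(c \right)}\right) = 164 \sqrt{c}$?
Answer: $-323135 + \frac{164 i \sqrt{527}}{3} \approx -3.2314 \cdot 10^{5} + 1255.0 i$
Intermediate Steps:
$q{\left(c \right)} = 6 - \frac{164 \sqrt{c}}{3}$
$-323129 - q{\left(-527 \right)} = -323129 - \left(6 - \frac{164 \sqrt{-527}}{3}\right) = -323129 - \left(6 - \frac{164 i \sqrt{527}}{3}\right) = -323135 + \frac{164 i \sqrt{527}}{3}$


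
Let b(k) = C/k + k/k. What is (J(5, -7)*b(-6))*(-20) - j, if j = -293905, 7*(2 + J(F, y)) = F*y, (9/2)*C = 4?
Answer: 7938655/27 ≈ 2.9402e+5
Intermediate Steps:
C = 8/9 (C = (2/9)*4 = 8/9 ≈ 0.88889)
J(F, y) = -2 + F*y/7 (J(F, y) = -2 + (F*y)/7 = -2 + F*y/7)
b(k) = 1 + 8/(9*k) (b(k) = 8/(9*k) + k/k = 8/(9*k) + 1 = 1 + 8/(9*k))
(J(5, -7)*b(-6))*(-20) - j = ((-2 + (⅐)*5*(-7))*((8/9 - 6)/(-6)))*(-20) - 1*(-293905) = ((-2 - 5)*(-⅙*(-46/9)))*(-20) + 293905 = -7*23/27*(-20) + 293905 = -161/27*(-20) + 293905 = 3220/27 + 293905 = 7938655/27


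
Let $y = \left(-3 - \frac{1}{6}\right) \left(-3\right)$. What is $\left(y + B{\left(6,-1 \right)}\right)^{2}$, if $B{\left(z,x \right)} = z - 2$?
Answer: $\frac{729}{4} \approx 182.25$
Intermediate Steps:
$B{\left(z,x \right)} = -2 + z$
$y = \frac{19}{2}$ ($y = \left(-3 - \frac{1}{6}\right) \left(-3\right) = \left(- \frac{19}{6}\right) \left(-3\right) = \frac{19}{2} \approx 9.5$)
$\left(y + B{\left(6,-1 \right)}\right)^{2} = \left(\frac{19}{2} + \left(-2 + 6\right)\right)^{2} = \left(\frac{19}{2} + 4\right)^{2} = \left(\frac{27}{2}\right)^{2} = \frac{729}{4}$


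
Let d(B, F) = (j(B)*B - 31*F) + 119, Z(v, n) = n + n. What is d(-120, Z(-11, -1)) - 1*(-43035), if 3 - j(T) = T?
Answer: 28456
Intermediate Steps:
j(T) = 3 - T
Z(v, n) = 2*n
d(B, F) = 119 - 31*F + B*(3 - B) (d(B, F) = ((3 - B)*B - 31*F) + 119 = (B*(3 - B) - 31*F) + 119 = (-31*F + B*(3 - B)) + 119 = 119 - 31*F + B*(3 - B))
d(-120, Z(-11, -1)) - 1*(-43035) = (119 - 62*(-1) - 1*(-120)*(-3 - 120)) - 1*(-43035) = (119 - 31*(-2) - 1*(-120)*(-123)) + 43035 = (119 + 62 - 14760) + 43035 = -14579 + 43035 = 28456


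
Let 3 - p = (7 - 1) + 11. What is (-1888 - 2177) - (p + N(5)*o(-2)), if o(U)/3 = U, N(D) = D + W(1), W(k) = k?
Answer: -4015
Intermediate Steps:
N(D) = 1 + D (N(D) = D + 1 = 1 + D)
o(U) = 3*U
p = -14 (p = 3 - ((7 - 1) + 11) = 3 - (6 + 11) = 3 - 1*17 = 3 - 17 = -14)
(-1888 - 2177) - (p + N(5)*o(-2)) = (-1888 - 2177) - (-14 + (1 + 5)*(3*(-2))) = -4065 - (-14 + 6*(-6)) = -4065 - (-14 - 36) = -4065 - 1*(-50) = -4065 + 50 = -4015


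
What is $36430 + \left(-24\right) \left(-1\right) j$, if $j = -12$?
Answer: $36142$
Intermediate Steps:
$36430 + \left(-24\right) \left(-1\right) j = 36430 + \left(-24\right) \left(-1\right) \left(-12\right) = 36430 + 24 \left(-12\right) = 36430 - 288 = 36142$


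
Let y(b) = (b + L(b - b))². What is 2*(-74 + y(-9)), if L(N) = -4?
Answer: 190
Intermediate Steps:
y(b) = (-4 + b)² (y(b) = (b - 4)² = (-4 + b)²)
2*(-74 + y(-9)) = 2*(-74 + (-4 - 9)²) = 2*(-74 + (-13)²) = 2*(-74 + 169) = 2*95 = 190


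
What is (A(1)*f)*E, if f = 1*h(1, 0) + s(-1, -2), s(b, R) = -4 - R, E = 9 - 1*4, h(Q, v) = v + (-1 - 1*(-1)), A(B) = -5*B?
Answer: 50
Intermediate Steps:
h(Q, v) = v (h(Q, v) = v + (-1 + 1) = v + 0 = v)
E = 5 (E = 9 - 4 = 5)
f = -2 (f = 1*0 + (-4 - 1*(-2)) = 0 + (-4 + 2) = 0 - 2 = -2)
(A(1)*f)*E = (-5*1*(-2))*5 = -5*(-2)*5 = 10*5 = 50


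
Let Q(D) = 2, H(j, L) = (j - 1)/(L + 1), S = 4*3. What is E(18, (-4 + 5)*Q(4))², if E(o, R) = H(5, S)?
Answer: 16/169 ≈ 0.094675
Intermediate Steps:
S = 12
H(j, L) = (-1 + j)/(1 + L)
E(o, R) = 4/13 (E(o, R) = (-1 + 5)/(1 + 12) = 4/13)
E(18, (-4 + 5)*Q(4))² = (4/13)² = 16/169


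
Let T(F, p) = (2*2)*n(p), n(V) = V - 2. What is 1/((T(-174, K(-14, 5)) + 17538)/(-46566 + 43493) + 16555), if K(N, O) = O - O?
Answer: 3073/50855985 ≈ 6.0426e-5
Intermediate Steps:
n(V) = -2 + V
K(N, O) = 0
T(F, p) = -8 + 4*p (T(F, p) = (2*2)*(-2 + p) = 4*(-2 + p) = -8 + 4*p)
1/((T(-174, K(-14, 5)) + 17538)/(-46566 + 43493) + 16555) = 1/(((-8 + 4*0) + 17538)/(-46566 + 43493) + 16555) = 1/(((-8 + 0) + 17538)/(-3073) + 16555) = 1/((-8 + 17538)*(-1/3073) + 16555) = 1/(17530*(-1/3073) + 16555) = 1/(-17530/3073 + 16555) = 1/(50855985/3073) = 3073/50855985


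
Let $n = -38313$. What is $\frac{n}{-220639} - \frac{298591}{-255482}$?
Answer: $\frac{75669101515}{56369292998} \approx 1.3424$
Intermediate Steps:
$\frac{n}{-220639} - \frac{298591}{-255482} = - \frac{38313}{-220639} - \frac{298591}{-255482} = \left(-38313\right) \left(- \frac{1}{220639}\right) - - \frac{298591}{255482} = \frac{38313}{220639} + \frac{298591}{255482} = \frac{75669101515}{56369292998}$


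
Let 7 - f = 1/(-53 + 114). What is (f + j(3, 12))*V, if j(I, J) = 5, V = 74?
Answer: 54094/61 ≈ 886.79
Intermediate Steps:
f = 426/61 (f = 7 - 1/(-53 + 114) = 7 - 1/61 = 426/61 ≈ 6.9836)
(f + j(3, 12))*V = (426/61 + 5)*74 = (731/61)*74 = 54094/61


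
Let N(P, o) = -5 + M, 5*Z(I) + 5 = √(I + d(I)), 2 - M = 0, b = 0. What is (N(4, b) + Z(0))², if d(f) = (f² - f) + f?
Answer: 16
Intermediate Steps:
d(f) = f²
M = 2 (M = 2 - 1*0 = 2 + 0 = 2)
Z(I) = -1 + √(I + I²)/5
N(P, o) = -3 (N(P, o) = -5 + 2 = -3)
(N(4, b) + Z(0))² = (-3 + (-1 + √(0*(1 + 0))/5))² = (-3 + (-1 + √(0*1)/5))² = (-3 + (-1 + √0/5))² = (-3 + (-1 + (⅕)*0))² = (-3 + (-1 + 0))² = (-3 - 1)² = (-4)² = 16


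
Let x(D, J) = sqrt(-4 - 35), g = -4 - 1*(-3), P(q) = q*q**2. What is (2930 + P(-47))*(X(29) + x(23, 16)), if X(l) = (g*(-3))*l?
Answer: -8777691 - 100893*I*sqrt(39) ≈ -8.7777e+6 - 6.3008e+5*I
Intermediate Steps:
P(q) = q**3
g = -1 (g = -4 + 3 = -1)
x(D, J) = I*sqrt(39) (x(D, J) = sqrt(-39) = I*sqrt(39))
X(l) = 3*l (X(l) = (-1*(-3))*l = 3*l)
(2930 + P(-47))*(X(29) + x(23, 16)) = (2930 + (-47)**3)*(3*29 + I*sqrt(39)) = (2930 - 103823)*(87 + I*sqrt(39)) = -100893*(87 + I*sqrt(39)) = -8777691 - 100893*I*sqrt(39)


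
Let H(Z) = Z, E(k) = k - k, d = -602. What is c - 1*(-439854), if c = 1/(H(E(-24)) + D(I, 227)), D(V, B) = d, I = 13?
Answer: 264792107/602 ≈ 4.3985e+5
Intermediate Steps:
D(V, B) = -602
E(k) = 0
c = -1/602 (c = 1/(0 - 602) = 1/(-602) = -1/602 ≈ -0.0016611)
c - 1*(-439854) = -1/602 - 1*(-439854) = -1/602 + 439854 = 264792107/602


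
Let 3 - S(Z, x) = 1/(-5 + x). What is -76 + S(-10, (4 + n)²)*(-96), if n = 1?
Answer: -1796/5 ≈ -359.20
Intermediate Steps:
S(Z, x) = 3 - 1/(-5 + x)
-76 + S(-10, (4 + n)²)*(-96) = -76 + ((-16 + 3*(4 + 1)²)/(-5 + (4 + 1)²))*(-96) = -76 + ((-16 + 3*5²)/(-5 + 5²))*(-96) = -76 + ((-16 + 3*25)/(-5 + 25))*(-96) = -76 + ((-16 + 75)/20)*(-96) = -76 + ((1/20)*59)*(-96) = -76 + (59/20)*(-96) = -76 - 1416/5 = -1796/5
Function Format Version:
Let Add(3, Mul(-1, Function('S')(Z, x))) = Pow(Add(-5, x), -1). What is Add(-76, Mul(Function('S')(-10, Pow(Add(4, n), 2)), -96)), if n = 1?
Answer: Rational(-1796, 5) ≈ -359.20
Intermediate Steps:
Function('S')(Z, x) = Add(3, Mul(-1, Pow(Add(-5, x), -1)))
Add(-76, Mul(Function('S')(-10, Pow(Add(4, n), 2)), -96)) = Add(-76, Mul(Mul(Pow(Add(-5, Pow(Add(4, 1), 2)), -1), Add(-16, Mul(3, Pow(Add(4, 1), 2)))), -96)) = Add(-76, Mul(Mul(Pow(Add(-5, Pow(5, 2)), -1), Add(-16, Mul(3, Pow(5, 2)))), -96)) = Add(-76, Mul(Mul(Pow(Add(-5, 25), -1), Add(-16, Mul(3, 25))), -96)) = Add(-76, Mul(Mul(Pow(20, -1), Add(-16, 75)), -96)) = Add(-76, Mul(Mul(Rational(1, 20), 59), -96)) = Add(-76, Mul(Rational(59, 20), -96)) = Add(-76, Rational(-1416, 5)) = Rational(-1796, 5)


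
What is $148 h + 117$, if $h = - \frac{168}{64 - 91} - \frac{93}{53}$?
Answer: $\frac{371197}{477} \approx 778.19$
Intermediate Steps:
$h = \frac{2131}{477}$ ($h = - \frac{168}{64 - 91} - \frac{93}{53} = - \frac{168}{-27} - \frac{93}{53} = \left(-168\right) \left(- \frac{1}{27}\right) - \frac{93}{53} = \frac{56}{9} - \frac{93}{53} = \frac{2131}{477} \approx 4.4675$)
$148 h + 117 = 148 \cdot \frac{2131}{477} + 117 = \frac{315388}{477} + 117 = \frac{371197}{477}$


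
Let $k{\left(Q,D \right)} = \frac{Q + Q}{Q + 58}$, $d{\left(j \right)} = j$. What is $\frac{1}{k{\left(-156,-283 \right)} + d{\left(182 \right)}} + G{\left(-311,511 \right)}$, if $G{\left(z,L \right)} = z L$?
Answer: $- \frac{1442049105}{9074} \approx -1.5892 \cdot 10^{5}$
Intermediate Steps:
$k{\left(Q,D \right)} = \frac{2 Q}{58 + Q}$
$G{\left(z,L \right)} = L z$
$\frac{1}{k{\left(-156,-283 \right)} + d{\left(182 \right)}} + G{\left(-311,511 \right)} = \frac{1}{2 \left(-156\right) \frac{1}{58 - 156} + 182} + 511 \left(-311\right) = \frac{1}{2 \left(-156\right) \frac{1}{-98} + 182} - 158921 = \frac{1}{2 \left(-156\right) \left(- \frac{1}{98}\right) + 182} - 158921 = \frac{1}{\frac{156}{49} + 182} - 158921 = \frac{1}{\frac{9074}{49}} - 158921 = \frac{49}{9074} - 158921 = - \frac{1442049105}{9074}$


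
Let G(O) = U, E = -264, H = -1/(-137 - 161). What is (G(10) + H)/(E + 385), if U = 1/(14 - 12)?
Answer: 75/18029 ≈ 0.0041600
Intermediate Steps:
H = 1/298 (H = -1/(-298) = -1*(-1/298) = 1/298 ≈ 0.0033557)
U = 1/2 ≈ 0.50000
G(O) = 1/2
(G(10) + H)/(E + 385) = (1/2 + 1/298)/(-264 + 385) = (75/149)/121 = (75/149)*(1/121) = 75/18029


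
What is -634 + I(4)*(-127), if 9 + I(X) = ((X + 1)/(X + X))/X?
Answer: 15653/32 ≈ 489.16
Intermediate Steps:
I(X) = -9 + (1 + X)/(2*X²) (I(X) = -9 + ((X + 1)/(X + X))/X = -9 + ((1 + X)/((2*X)))/X = -9 + ((1 + X)*(1/(2*X)))/X = -9 + ((1 + X)/(2*X))/X = -9 + (1 + X)/(2*X²))
-634 + I(4)*(-127) = -634 + ((½)*(1 + 4 - 18*4²)/4²)*(-127) = -634 + ((½)*(1/16)*(1 + 4 - 18*16))*(-127) = -634 + ((½)*(1/16)*(1 + 4 - 288))*(-127) = -634 + ((½)*(1/16)*(-283))*(-127) = -634 - 283/32*(-127) = -634 + 35941/32 = 15653/32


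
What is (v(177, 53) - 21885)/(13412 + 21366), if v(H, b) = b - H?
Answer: -22009/34778 ≈ -0.63284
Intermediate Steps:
(v(177, 53) - 21885)/(13412 + 21366) = ((53 - 1*177) - 21885)/(13412 + 21366) = ((53 - 177) - 21885)/34778 = (-124 - 21885)*(1/34778) = -22009*1/34778 = -22009/34778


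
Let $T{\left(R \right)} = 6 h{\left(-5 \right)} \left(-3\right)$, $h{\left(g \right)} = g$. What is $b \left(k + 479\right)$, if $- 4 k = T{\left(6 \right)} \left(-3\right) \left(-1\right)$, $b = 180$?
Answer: $74070$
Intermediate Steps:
$T{\left(R \right)} = 90$ ($T{\left(R \right)} = 6 \left(-5\right) \left(-3\right) = \left(-30\right) \left(-3\right) = 90$)
$k = - \frac{135}{2}$ ($k = - \frac{90 \left(-3\right) \left(-1\right)}{4} = - \frac{\left(-270\right) \left(-1\right)}{4} = \left(- \frac{1}{4}\right) 270 = - \frac{135}{2} \approx -67.5$)
$b \left(k + 479\right) = 180 \left(- \frac{135}{2} + 479\right) = 180 \cdot \frac{823}{2} = 74070$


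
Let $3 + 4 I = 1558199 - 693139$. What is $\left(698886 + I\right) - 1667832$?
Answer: $- \frac{3010727}{4} \approx -7.5268 \cdot 10^{5}$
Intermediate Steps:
$I = \frac{865057}{4}$ ($I = - \frac{3}{4} + \frac{1558199 - 693139}{4} = - \frac{3}{4} + \frac{1}{4} \cdot 865060 = - \frac{3}{4} + 216265 = \frac{865057}{4} \approx 2.1626 \cdot 10^{5}$)
$\left(698886 + I\right) - 1667832 = \left(698886 + \frac{865057}{4}\right) - 1667832 = \frac{3660601}{4} - 1667832 = - \frac{3010727}{4}$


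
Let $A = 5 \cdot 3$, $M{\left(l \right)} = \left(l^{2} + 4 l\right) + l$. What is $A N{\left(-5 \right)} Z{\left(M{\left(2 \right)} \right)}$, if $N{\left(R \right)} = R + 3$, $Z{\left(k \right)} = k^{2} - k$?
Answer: $-5460$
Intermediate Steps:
$M{\left(l \right)} = l^{2} + 5 l$
$N{\left(R \right)} = 3 + R$
$A = 15$
$A N{\left(-5 \right)} Z{\left(M{\left(2 \right)} \right)} = 15 \left(3 - 5\right) 2 \left(5 + 2\right) \left(-1 + 2 \left(5 + 2\right)\right) = 15 \left(-2\right) 2 \cdot 7 \left(-1 + 2 \cdot 7\right) = - 30 \cdot 14 \left(-1 + 14\right) = - 30 \cdot 14 \cdot 13 = \left(-30\right) 182 = -5460$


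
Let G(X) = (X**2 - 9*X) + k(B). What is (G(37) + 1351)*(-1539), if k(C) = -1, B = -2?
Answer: -3672054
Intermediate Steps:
G(X) = -1 + X**2 - 9*X (G(X) = (X**2 - 9*X) - 1 = -1 + X**2 - 9*X)
(G(37) + 1351)*(-1539) = ((-1 + 37**2 - 9*37) + 1351)*(-1539) = ((-1 + 1369 - 333) + 1351)*(-1539) = (1035 + 1351)*(-1539) = 2386*(-1539) = -3672054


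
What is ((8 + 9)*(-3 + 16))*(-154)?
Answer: -34034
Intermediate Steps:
((8 + 9)*(-3 + 16))*(-154) = (17*13)*(-154) = 221*(-154) = -34034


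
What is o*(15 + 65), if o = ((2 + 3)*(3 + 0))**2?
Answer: 18000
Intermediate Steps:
o = 225 (o = (5*3)**2 = 15**2 = 225)
o*(15 + 65) = 225*(15 + 65) = 225*80 = 18000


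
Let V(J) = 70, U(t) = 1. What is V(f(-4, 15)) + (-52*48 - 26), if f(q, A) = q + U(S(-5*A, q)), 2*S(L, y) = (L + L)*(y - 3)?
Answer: -2452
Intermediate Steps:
S(L, y) = L*(-3 + y) (S(L, y) = ((L + L)*(y - 3))/2 = ((2*L)*(-3 + y))/2 = (2*L*(-3 + y))/2 = L*(-3 + y))
f(q, A) = 1 + q (f(q, A) = q + 1 = 1 + q)
V(f(-4, 15)) + (-52*48 - 26) = 70 + (-52*48 - 26) = 70 + (-2496 - 26) = 70 - 2522 = -2452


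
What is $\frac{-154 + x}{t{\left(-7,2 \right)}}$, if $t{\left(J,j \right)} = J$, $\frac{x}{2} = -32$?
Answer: $\frac{218}{7} \approx 31.143$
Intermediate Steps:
$x = -64$ ($x = 2 \left(-32\right) = -64$)
$\frac{-154 + x}{t{\left(-7,2 \right)}} = \frac{-154 - 64}{-7} = \left(- \frac{1}{7}\right) \left(-218\right) = \frac{218}{7}$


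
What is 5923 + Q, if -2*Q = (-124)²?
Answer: -1765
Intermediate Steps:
Q = -7688 (Q = -½*(-124)² = -½*15376 = -7688)
5923 + Q = 5923 - 7688 = -1765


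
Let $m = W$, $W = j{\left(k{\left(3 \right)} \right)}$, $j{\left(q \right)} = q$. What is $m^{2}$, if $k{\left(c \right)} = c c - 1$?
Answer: $64$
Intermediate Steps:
$k{\left(c \right)} = -1 + c^{2}$ ($k{\left(c \right)} = c^{2} - 1 = -1 + c^{2}$)
$W = 8$ ($W = -1 + 3^{2} = -1 + 9 = 8$)
$m = 8$
$m^{2} = 8^{2} = 64$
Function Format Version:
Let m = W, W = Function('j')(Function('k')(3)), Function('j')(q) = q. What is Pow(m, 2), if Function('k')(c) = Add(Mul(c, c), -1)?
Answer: 64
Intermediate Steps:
Function('k')(c) = Add(-1, Pow(c, 2)) (Function('k')(c) = Add(Pow(c, 2), -1) = Add(-1, Pow(c, 2)))
W = 8 (W = Add(-1, Pow(3, 2)) = Add(-1, 9) = 8)
m = 8
Pow(m, 2) = Pow(8, 2) = 64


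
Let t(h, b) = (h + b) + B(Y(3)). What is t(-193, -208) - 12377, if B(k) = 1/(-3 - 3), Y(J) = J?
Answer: -76669/6 ≈ -12778.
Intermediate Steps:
B(k) = -1/6 (B(k) = 1/(-6) = -1/6)
t(h, b) = -1/6 + b + h (t(h, b) = (h + b) - 1/6 = (b + h) - 1/6 = -1/6 + b + h)
t(-193, -208) - 12377 = (-1/6 - 208 - 193) - 12377 = -2407/6 - 12377 = -76669/6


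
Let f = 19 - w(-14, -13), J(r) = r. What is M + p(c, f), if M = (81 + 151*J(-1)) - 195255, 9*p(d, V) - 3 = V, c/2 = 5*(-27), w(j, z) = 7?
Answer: -585970/3 ≈ -1.9532e+5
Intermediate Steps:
c = -270 (c = 2*(5*(-27)) = 2*(-135) = -270)
f = 12 (f = 19 - 1*7 = 19 - 7 = 12)
p(d, V) = ⅓ + V/9
M = -195325 (M = (81 + 151*(-1)) - 195255 = (81 - 151) - 195255 = -70 - 195255 = -195325)
M + p(c, f) = -195325 + (⅓ + (⅑)*12) = -195325 + (⅓ + 4/3) = -195325 + 5/3 = -585970/3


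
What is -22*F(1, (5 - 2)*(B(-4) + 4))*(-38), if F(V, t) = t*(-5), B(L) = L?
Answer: 0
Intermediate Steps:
F(V, t) = -5*t
-22*F(1, (5 - 2)*(B(-4) + 4))*(-38) = -(-110)*(5 - 2)*(-4 + 4)*(-38) = -(-110)*3*0*(-38) = -(-110)*0*(-38) = -22*0*(-38) = 0*(-38) = 0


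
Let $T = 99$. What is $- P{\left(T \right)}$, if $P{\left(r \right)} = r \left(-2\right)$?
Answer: $198$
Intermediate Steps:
$P{\left(r \right)} = - 2 r$
$- P{\left(T \right)} = - \left(-2\right) 99 = \left(-1\right) \left(-198\right) = 198$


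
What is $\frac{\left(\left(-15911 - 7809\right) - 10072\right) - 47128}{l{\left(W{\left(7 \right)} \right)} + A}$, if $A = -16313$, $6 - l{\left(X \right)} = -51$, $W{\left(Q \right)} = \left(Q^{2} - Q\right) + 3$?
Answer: $\frac{10115}{2032} \approx 4.9779$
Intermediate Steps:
$W{\left(Q \right)} = 3 + Q^{2} - Q$
$l{\left(X \right)} = 57$ ($l{\left(X \right)} = 6 - -51 = 6 + 51 = 57$)
$\frac{\left(\left(-15911 - 7809\right) - 10072\right) - 47128}{l{\left(W{\left(7 \right)} \right)} + A} = \frac{\left(\left(-15911 - 7809\right) - 10072\right) - 47128}{57 - 16313} = \frac{\left(-23720 - 10072\right) - 47128}{-16256} = \left(-33792 - 47128\right) \left(- \frac{1}{16256}\right) = \left(-80920\right) \left(- \frac{1}{16256}\right) = \frac{10115}{2032}$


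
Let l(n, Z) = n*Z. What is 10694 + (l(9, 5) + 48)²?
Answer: 19343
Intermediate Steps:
l(n, Z) = Z*n
10694 + (l(9, 5) + 48)² = 10694 + (5*9 + 48)² = 10694 + (45 + 48)² = 10694 + 93² = 10694 + 8649 = 19343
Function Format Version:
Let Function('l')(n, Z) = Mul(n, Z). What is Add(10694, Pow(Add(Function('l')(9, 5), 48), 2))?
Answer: 19343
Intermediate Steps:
Function('l')(n, Z) = Mul(Z, n)
Add(10694, Pow(Add(Function('l')(9, 5), 48), 2)) = Add(10694, Pow(Add(Mul(5, 9), 48), 2)) = Add(10694, Pow(Add(45, 48), 2)) = Add(10694, Pow(93, 2)) = Add(10694, 8649) = 19343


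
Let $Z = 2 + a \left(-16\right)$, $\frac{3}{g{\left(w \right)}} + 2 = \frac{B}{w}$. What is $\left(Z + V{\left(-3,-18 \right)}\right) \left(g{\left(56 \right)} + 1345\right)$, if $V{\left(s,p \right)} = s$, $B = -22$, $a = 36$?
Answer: $- \frac{51947887}{67} \approx -7.7534 \cdot 10^{5}$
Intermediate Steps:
$g{\left(w \right)} = \frac{3}{-2 - \frac{22}{w}}$
$Z = -574$ ($Z = 2 + 36 \left(-16\right) = 2 - 576 = -574$)
$\left(Z + V{\left(-3,-18 \right)}\right) \left(g{\left(56 \right)} + 1345\right) = \left(-574 - 3\right) \left(\left(-3\right) 56 \frac{1}{22 + 2 \cdot 56} + 1345\right) = - 577 \left(\left(-3\right) 56 \frac{1}{22 + 112} + 1345\right) = - 577 \left(\left(-3\right) 56 \cdot \frac{1}{134} + 1345\right) = - 577 \left(- \frac{84}{67} + 1345\right) = \left(-577\right) \frac{90031}{67} = - \frac{51947887}{67}$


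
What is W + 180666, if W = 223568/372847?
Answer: 67360999670/372847 ≈ 1.8067e+5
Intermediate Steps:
W = 223568/372847 (W = 223568*(1/372847) = 223568/372847 ≈ 0.59962)
W + 180666 = 223568/372847 + 180666 = 67360999670/372847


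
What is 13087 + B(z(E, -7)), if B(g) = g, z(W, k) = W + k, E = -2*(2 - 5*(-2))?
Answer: 13056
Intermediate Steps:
E = -24 (E = -2*(2 + 10) = -2*12 = -24)
13087 + B(z(E, -7)) = 13087 + (-24 - 7) = 13087 - 31 = 13056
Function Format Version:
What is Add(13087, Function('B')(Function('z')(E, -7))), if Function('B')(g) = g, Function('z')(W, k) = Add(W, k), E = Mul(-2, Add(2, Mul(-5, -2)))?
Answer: 13056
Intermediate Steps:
E = -24 (E = Mul(-2, Add(2, 10)) = Mul(-2, 12) = -24)
Add(13087, Function('B')(Function('z')(E, -7))) = Add(13087, Add(-24, -7)) = Add(13087, -31) = 13056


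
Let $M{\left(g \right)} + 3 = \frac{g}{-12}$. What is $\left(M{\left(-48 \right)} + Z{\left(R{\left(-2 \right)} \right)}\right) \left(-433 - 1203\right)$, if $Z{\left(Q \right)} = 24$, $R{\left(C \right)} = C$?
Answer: $-40900$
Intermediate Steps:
$M{\left(g \right)} = -3 - \frac{g}{12}$ ($M{\left(g \right)} = -3 + \frac{g}{-12} = -3 + g \left(- \frac{1}{12}\right) = -3 - \frac{g}{12}$)
$\left(M{\left(-48 \right)} + Z{\left(R{\left(-2 \right)} \right)}\right) \left(-433 - 1203\right) = \left(\left(-3 - -4\right) + 24\right) \left(-433 - 1203\right) = \left(\left(-3 + 4\right) + 24\right) \left(-1636\right) = \left(1 + 24\right) \left(-1636\right) = 25 \left(-1636\right) = -40900$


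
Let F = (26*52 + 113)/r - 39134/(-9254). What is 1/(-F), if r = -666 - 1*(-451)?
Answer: 198961/514330 ≈ 0.38684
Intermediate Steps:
r = -215 (r = -666 + 451 = -215)
F = -514330/198961 (F = (26*52 + 113)/(-215) - 39134/(-9254) = (1352 + 113)*(-1/215) - 39134*(-1/9254) = 1465*(-1/215) + 19567/4627 = -293/43 + 19567/4627 = -514330/198961 ≈ -2.5851)
1/(-F) = 1/(-1*(-514330/198961)) = 1/(514330/198961) = 198961/514330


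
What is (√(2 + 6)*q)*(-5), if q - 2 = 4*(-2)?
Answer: 60*√2 ≈ 84.853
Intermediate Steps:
q = -6 (q = 2 + 4*(-2) = 2 - 8 = -6)
(√(2 + 6)*q)*(-5) = (√(2 + 6)*(-6))*(-5) = (√8*(-6))*(-5) = ((2*√2)*(-6))*(-5) = -12*√2*(-5) = 60*√2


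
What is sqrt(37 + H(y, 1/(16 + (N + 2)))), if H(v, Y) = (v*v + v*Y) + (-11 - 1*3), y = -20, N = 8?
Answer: sqrt(71357)/13 ≈ 20.548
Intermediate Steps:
H(v, Y) = -14 + v**2 + Y*v (H(v, Y) = (v**2 + Y*v) + (-11 - 3) = (v**2 + Y*v) - 14 = -14 + v**2 + Y*v)
sqrt(37 + H(y, 1/(16 + (N + 2)))) = sqrt(37 + (-14 + (-20)**2 - 20/(16 + (8 + 2)))) = sqrt(37 + (-14 + 400 - 20/(16 + 10))) = sqrt(37 + (-14 + 400 - 20/26)) = sqrt(37 + (-14 + 400 + (1/26)*(-20))) = sqrt(37 + (-14 + 400 - 10/13)) = sqrt(37 + 5008/13) = sqrt(5489/13) = sqrt(71357)/13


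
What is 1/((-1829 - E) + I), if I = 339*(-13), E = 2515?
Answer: -1/8751 ≈ -0.00011427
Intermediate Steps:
I = -4407
1/((-1829 - E) + I) = 1/((-1829 - 1*2515) - 4407) = 1/((-1829 - 2515) - 4407) = 1/(-4344 - 4407) = 1/(-8751) = -1/8751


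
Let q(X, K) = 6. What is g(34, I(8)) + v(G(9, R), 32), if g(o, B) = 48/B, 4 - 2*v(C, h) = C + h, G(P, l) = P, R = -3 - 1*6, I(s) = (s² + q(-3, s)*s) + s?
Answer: -181/10 ≈ -18.100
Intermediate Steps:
I(s) = s² + 7*s (I(s) = (s² + 6*s) + s = s² + 7*s)
R = -9 (R = -3 - 6 = -9)
v(C, h) = 2 - C/2 - h/2 (v(C, h) = 2 - (C + h)/2 = 2 + (-C/2 - h/2) = 2 - C/2 - h/2)
g(34, I(8)) + v(G(9, R), 32) = 48/((8*(7 + 8))) + (2 - ½*9 - ½*32) = 48/((8*15)) + (2 - 9/2 - 16) = 48/120 - 37/2 = 48*(1/120) - 37/2 = ⅖ - 37/2 = -181/10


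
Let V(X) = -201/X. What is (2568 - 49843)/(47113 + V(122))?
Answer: -1153510/1149517 ≈ -1.0035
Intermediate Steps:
(2568 - 49843)/(47113 + V(122)) = (2568 - 49843)/(47113 - 201/122) = -47275/(47113 - 201*1/122) = -47275/(47113 - 201/122) = -47275/5747585/122 = -47275*122/5747585 = -1153510/1149517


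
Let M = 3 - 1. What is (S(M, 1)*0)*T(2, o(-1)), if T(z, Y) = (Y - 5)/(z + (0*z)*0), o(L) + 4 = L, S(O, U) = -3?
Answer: 0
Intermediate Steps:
M = 2
o(L) = -4 + L
T(z, Y) = (-5 + Y)/z (T(z, Y) = (-5 + Y)/(z + 0*0) = (-5 + Y)/(z + 0) = (-5 + Y)/z)
(S(M, 1)*0)*T(2, o(-1)) = (-3*0)*((-5 + (-4 - 1))/2) = 0*((-5 - 5)/2) = 0*((½)*(-10)) = 0*(-5) = 0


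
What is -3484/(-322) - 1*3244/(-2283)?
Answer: 4499270/367563 ≈ 12.241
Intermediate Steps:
-3484/(-322) - 1*3244/(-2283) = -3484*(-1/322) - 3244*(-1/2283) = 1742/161 + 3244/2283 = 4499270/367563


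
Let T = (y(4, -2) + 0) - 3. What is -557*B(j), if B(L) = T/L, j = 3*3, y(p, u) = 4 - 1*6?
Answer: 2785/9 ≈ 309.44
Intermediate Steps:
y(p, u) = -2 (y(p, u) = 4 - 6 = -2)
T = -5 (T = (-2 + 0) - 3 = -2 - 3 = -5)
j = 9
B(L) = -5/L
-557*B(j) = -(-2785)/9 = -557*(-5/9) = 2785/9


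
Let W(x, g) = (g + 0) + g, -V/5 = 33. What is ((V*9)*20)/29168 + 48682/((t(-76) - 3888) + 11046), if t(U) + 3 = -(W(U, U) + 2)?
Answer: 300749519/53268060 ≈ 5.6460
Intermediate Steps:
V = -165 (V = -5*33 = -165)
W(x, g) = 2*g (W(x, g) = g + g = 2*g)
t(U) = -5 - 2*U (t(U) = -3 - (2*U + 2) = -3 - (2 + 2*U) = -3 + (-2 - 2*U) = -5 - 2*U)
((V*9)*20)/29168 + 48682/((t(-76) - 3888) + 11046) = (-165*9*20)/29168 + 48682/(((-5 - 2*(-76)) - 3888) + 11046) = -1485*20*(1/29168) + 48682/(((-5 + 152) - 3888) + 11046) = -29700*1/29168 + 48682/((147 - 3888) + 11046) = -7425/7292 + 48682/(-3741 + 11046) = -7425/7292 + 48682/7305 = 300749519/53268060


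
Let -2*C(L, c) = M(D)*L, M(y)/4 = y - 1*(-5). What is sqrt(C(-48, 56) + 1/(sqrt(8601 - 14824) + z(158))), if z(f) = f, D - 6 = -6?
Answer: sqrt((75841 + 3360*I*sqrt(127))/(158 + 7*I*sqrt(127))) ≈ 21.909 - 6.0e-5*I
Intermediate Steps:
D = 0 (D = 6 - 6 = 0)
M(y) = 20 + 4*y (M(y) = 4*(y - 1*(-5)) = 4*(y + 5) = 4*(5 + y) = 20 + 4*y)
C(L, c) = -10*L (C(L, c) = -(20 + 4*0)*L/2 = -(20 + 0)*L/2 = -10*L)
sqrt(C(-48, 56) + 1/(sqrt(8601 - 14824) + z(158))) = sqrt(-10*(-48) + 1/(sqrt(8601 - 14824) + 158)) = sqrt(480 + 1/(sqrt(-6223) + 158)) = sqrt(480 + 1/(7*I*sqrt(127) + 158)) = sqrt(480 + 1/(158 + 7*I*sqrt(127)))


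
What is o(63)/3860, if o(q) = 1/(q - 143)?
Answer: -1/308800 ≈ -3.2383e-6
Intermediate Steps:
o(q) = 1/(-143 + q)
o(63)/3860 = 1/((-143 + 63)*3860) = (1/3860)/(-80) = -1/80*1/3860 = -1/308800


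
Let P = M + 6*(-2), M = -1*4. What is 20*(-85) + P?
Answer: -1716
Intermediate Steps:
M = -4
P = -16 (P = -4 + 6*(-2) = -4 - 12 = -16)
20*(-85) + P = 20*(-85) - 16 = -1700 - 16 = -1716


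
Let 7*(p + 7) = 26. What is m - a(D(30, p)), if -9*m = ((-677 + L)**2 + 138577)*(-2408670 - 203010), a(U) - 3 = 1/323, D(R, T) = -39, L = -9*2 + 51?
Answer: 155586569382530/969 ≈ 1.6056e+11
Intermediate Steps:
p = -23/7 (p = -7 + (1/7)*26 = -7 + 26/7 = -23/7 ≈ -3.2857)
L = 33 (L = -18 + 51 = 33)
a(U) = 970/323 (a(U) = 3 + 1/323 = 970/323)
m = 481692165280/3 (m = -((-677 + 33)**2 + 138577)*(-2408670 - 203010)/9 = -((-644)**2 + 138577)*(-2611680)/9 = -(414736 + 138577)*(-2611680)/9 = -553313*(-2611680)/9 = -1/9*(-1445076495840) = 481692165280/3 ≈ 1.6056e+11)
m - a(D(30, p)) = 481692165280/3 - 1*970/323 = 481692165280/3 - 970/323 = 155586569382530/969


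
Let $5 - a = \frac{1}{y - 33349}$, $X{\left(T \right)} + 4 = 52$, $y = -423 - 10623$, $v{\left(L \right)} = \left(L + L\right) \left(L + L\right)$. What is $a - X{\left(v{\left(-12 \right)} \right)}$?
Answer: $- \frac{1908984}{44395} \approx -43.0$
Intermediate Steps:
$v{\left(L \right)} = 4 L^{2}$ ($v{\left(L \right)} = 2 L 2 L = 4 L^{2}$)
$y = -11046$
$X{\left(T \right)} = 48$ ($X{\left(T \right)} = -4 + 52 = 48$)
$a = \frac{221976}{44395}$ ($a = 5 - \frac{1}{-11046 - 33349} = 5 - \frac{1}{-44395} = 5 - - \frac{1}{44395} = 5 + \frac{1}{44395} = \frac{221976}{44395} \approx 5.0$)
$a - X{\left(v{\left(-12 \right)} \right)} = \frac{221976}{44395} - 48 = - \frac{1908984}{44395}$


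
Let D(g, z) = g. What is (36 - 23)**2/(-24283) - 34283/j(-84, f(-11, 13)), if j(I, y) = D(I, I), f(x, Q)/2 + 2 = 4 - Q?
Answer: 118925699/291396 ≈ 408.12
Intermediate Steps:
f(x, Q) = 4 - 2*Q (f(x, Q) = -4 + 2*(4 - Q) = -4 + (8 - 2*Q) = 4 - 2*Q)
j(I, y) = I
(36 - 23)**2/(-24283) - 34283/j(-84, f(-11, 13)) = (36 - 23)**2/(-24283) - 34283/(-84) = 13**2*(-1/24283) - 34283*(-1/84) = 169*(-1/24283) + 34283/84 = -169/24283 + 34283/84 = 118925699/291396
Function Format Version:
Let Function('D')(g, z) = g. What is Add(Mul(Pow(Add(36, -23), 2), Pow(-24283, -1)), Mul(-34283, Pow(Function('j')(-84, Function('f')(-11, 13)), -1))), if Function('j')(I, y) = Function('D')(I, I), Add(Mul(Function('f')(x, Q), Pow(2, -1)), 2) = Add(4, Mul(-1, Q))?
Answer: Rational(118925699, 291396) ≈ 408.12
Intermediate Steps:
Function('f')(x, Q) = Add(4, Mul(-2, Q)) (Function('f')(x, Q) = Add(-4, Mul(2, Add(4, Mul(-1, Q)))) = Add(-4, Add(8, Mul(-2, Q))) = Add(4, Mul(-2, Q)))
Function('j')(I, y) = I
Add(Mul(Pow(Add(36, -23), 2), Pow(-24283, -1)), Mul(-34283, Pow(Function('j')(-84, Function('f')(-11, 13)), -1))) = Add(Mul(Pow(Add(36, -23), 2), Pow(-24283, -1)), Mul(-34283, Pow(-84, -1))) = Add(Mul(Pow(13, 2), Rational(-1, 24283)), Mul(-34283, Rational(-1, 84))) = Add(Mul(169, Rational(-1, 24283)), Rational(34283, 84)) = Add(Rational(-169, 24283), Rational(34283, 84)) = Rational(118925699, 291396)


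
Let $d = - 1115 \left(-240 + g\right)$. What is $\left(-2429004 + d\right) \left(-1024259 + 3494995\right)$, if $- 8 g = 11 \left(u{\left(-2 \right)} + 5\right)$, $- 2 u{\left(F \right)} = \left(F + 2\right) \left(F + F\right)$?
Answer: $-5321318937694$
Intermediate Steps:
$u{\left(F \right)} = - F \left(2 + F\right)$ ($u{\left(F \right)} = - \frac{\left(F + 2\right) \left(F + F\right)}{2} = - \frac{\left(2 + F\right) 2 F}{2} = - \frac{2 F \left(2 + F\right)}{2} = - F \left(2 + F\right)$)
$g = - \frac{55}{8}$ ($g = - \frac{11 \left(\left(-1\right) \left(-2\right) \left(2 - 2\right) + 5\right)}{8} = - \frac{11 \left(\left(-1\right) \left(-2\right) 0 + 5\right)}{8} = - \frac{11 \left(0 + 5\right)}{8} = - \frac{11 \cdot 5}{8} = \left(- \frac{1}{8}\right) 55 = - \frac{55}{8} \approx -6.875$)
$d = \frac{2202125}{8}$ ($d = - 1115 \left(-240 - \frac{55}{8}\right) = \left(-1115\right) \left(- \frac{1975}{8}\right) = \frac{2202125}{8} \approx 2.7527 \cdot 10^{5}$)
$\left(-2429004 + d\right) \left(-1024259 + 3494995\right) = \left(-2429004 + \frac{2202125}{8}\right) \left(-1024259 + 3494995\right) = \left(- \frac{17229907}{8}\right) 2470736 = -5321318937694$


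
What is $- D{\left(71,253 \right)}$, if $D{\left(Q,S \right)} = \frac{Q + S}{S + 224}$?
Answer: $- \frac{36}{53} \approx -0.67924$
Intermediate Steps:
$D{\left(Q,S \right)} = \frac{Q + S}{224 + S}$
$- D{\left(71,253 \right)} = - \frac{71 + 253}{224 + 253} = - \frac{324}{477} = \left(-1\right) \frac{36}{53} = - \frac{36}{53}$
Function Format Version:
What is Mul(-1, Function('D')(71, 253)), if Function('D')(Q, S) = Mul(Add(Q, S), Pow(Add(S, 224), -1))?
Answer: Rational(-36, 53) ≈ -0.67924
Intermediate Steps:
Function('D')(Q, S) = Mul(Pow(Add(224, S), -1), Add(Q, S)) (Function('D')(Q, S) = Mul(Add(Q, S), Pow(Add(224, S), -1)) = Mul(Pow(Add(224, S), -1), Add(Q, S)))
Mul(-1, Function('D')(71, 253)) = Mul(-1, Mul(Pow(Add(224, 253), -1), Add(71, 253))) = Mul(-1, Mul(Pow(477, -1), 324)) = Mul(-1, Mul(Rational(1, 477), 324)) = Mul(-1, Rational(36, 53)) = Rational(-36, 53)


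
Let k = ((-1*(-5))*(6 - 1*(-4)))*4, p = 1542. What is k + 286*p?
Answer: 441212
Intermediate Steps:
k = 200 (k = (5*(6 + 4))*4 = (5*10)*4 = 50*4 = 200)
k + 286*p = 200 + 286*1542 = 200 + 441012 = 441212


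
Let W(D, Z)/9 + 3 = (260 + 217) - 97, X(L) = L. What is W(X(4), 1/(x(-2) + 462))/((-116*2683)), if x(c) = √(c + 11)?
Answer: -117/10732 ≈ -0.010902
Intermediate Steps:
x(c) = √(11 + c)
W(D, Z) = 3393 (W(D, Z) = -27 + 9*((260 + 217) - 97) = -27 + 9*(477 - 97) = -27 + 9*380 = -27 + 3420 = 3393)
W(X(4), 1/(x(-2) + 462))/((-116*2683)) = 3393/((-116*2683)) = 3393/(-311228) = 3393*(-1/311228) = -117/10732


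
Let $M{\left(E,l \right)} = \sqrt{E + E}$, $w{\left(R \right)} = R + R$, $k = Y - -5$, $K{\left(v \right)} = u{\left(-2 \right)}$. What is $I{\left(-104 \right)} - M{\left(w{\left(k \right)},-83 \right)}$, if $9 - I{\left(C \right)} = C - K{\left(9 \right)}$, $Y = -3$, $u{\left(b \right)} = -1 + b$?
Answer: $110 - 2 \sqrt{2} \approx 107.17$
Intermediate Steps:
$K{\left(v \right)} = -3$ ($K{\left(v \right)} = -1 - 2 = -3$)
$k = 2$ ($k = -3 - -5 = -3 + 5 = 2$)
$w{\left(R \right)} = 2 R$
$I{\left(C \right)} = 6 - C$ ($I{\left(C \right)} = 9 - \left(C - -3\right) = 9 - \left(C + 3\right) = 9 - \left(3 + C\right) = 6 - C$)
$M{\left(E,l \right)} = \sqrt{2} \sqrt{E}$ ($M{\left(E,l \right)} = \sqrt{2 E} = \sqrt{2} \sqrt{E}$)
$I{\left(-104 \right)} - M{\left(w{\left(k \right)},-83 \right)} = \left(6 - -104\right) - \sqrt{2} \sqrt{2 \cdot 2} = \left(6 + 104\right) - \sqrt{2} \sqrt{4} = 110 - \sqrt{2} \cdot 2 = 110 - 2 \sqrt{2}$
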